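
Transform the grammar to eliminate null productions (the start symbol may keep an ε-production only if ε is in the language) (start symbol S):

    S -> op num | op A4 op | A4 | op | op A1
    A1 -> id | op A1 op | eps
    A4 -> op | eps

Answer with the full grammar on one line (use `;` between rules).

Nullable nonterminals: {A1, A4, S}.
ε ∈ L(G) since S is nullable, so keep S → ε.
Expand every rule over subsets of its nullable positions: S → op A4 op gives op A4 op | op op. A1 → op A1 op gives op A1 op | op op.

S -> op num | op A4 op | op op | A4 | op | op A1 | ε; A1 -> id | op A1 op | op op; A4 -> op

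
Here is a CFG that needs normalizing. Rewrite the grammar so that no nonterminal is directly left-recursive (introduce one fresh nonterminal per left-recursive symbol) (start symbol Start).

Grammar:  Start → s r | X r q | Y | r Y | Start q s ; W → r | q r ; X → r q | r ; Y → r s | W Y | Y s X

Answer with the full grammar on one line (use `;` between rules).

Start, Y are directly left-recursive.
For Start: α = {q s}, β = {s r, X r q, Y, r Y}. Rewrite as Start → β Start1 and Start1 → α Start1 | ε.
For Y: α = {s X}, β = {r s, W Y}. Rewrite as Y → β Y1 and Y1 → α Y1 | ε.

Start → s r Start1 | X r q Start1 | Y Start1 | r Y Start1; W → r | q r; X → r q | r; Y → r s Y1 | W Y Y1; Start1 → q s Start1 | ε; Y1 → s X Y1 | ε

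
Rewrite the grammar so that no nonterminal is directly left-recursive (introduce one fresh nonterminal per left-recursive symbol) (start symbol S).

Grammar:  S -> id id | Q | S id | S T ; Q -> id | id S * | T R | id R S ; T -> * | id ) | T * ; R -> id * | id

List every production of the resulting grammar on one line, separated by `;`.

Directly left-recursive nonterminals: S, T.
For S: α = {id, T}, β = {id id, Q}. Rewrite as S → β S' and S' → α S' | ε.
For T: α = {*}, β = {*, id )}. Rewrite as T → β T' and T' → α T' | ε.

S -> id id S' | Q S'; Q -> id | id S * | T R | id R S; T -> * T' | id ) T'; R -> id * | id; S' -> id S' | T S' | eps; T' -> * T' | eps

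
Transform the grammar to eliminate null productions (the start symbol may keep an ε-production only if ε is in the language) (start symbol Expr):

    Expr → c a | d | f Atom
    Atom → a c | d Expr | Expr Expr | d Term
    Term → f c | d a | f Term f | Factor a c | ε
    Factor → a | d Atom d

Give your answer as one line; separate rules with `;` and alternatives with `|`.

The nullable symbols are {Term}.
ε ∉ L(G), so no ε-production is kept.
Expand every rule over subsets of its nullable positions: Atom → d Term gives d Term | d. Term → f Term f gives f Term f | f f.

Expr → c a | d | f Atom; Atom → a c | d Expr | Expr Expr | d Term | d; Term → f c | d a | f Term f | f f | Factor a c; Factor → a | d Atom d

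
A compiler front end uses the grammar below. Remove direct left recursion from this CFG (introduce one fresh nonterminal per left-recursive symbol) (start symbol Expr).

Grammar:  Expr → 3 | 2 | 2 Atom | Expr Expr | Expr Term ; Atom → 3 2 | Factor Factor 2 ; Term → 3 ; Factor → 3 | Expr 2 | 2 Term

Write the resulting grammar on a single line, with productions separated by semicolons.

Directly left-recursive nonterminal: Expr.
For Expr: α = {Expr, Term}, β = {3, 2, 2 Atom}. Rewrite as Expr → β Expr1 and Expr1 → α Expr1 | ε.

Expr → 3 Expr1 | 2 Expr1 | 2 Atom Expr1; Atom → 3 2 | Factor Factor 2; Term → 3; Factor → 3 | Expr 2 | 2 Term; Expr1 → Expr Expr1 | Term Expr1 | ε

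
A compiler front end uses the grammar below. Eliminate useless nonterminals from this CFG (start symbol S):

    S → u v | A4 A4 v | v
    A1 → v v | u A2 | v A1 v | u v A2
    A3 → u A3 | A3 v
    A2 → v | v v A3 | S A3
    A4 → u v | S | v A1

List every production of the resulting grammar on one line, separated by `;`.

S → u v | A4 A4 v | v; A1 → v v | u A2 | v A1 v | u v A2; A2 → v; A4 → u v | S | v A1

Generating nonterminals: {A1, A2, A4, S}.
Reachable from S after that: {A1, A2, A4, S}.
Removed useless symbols: {A3} and every production mentioning them.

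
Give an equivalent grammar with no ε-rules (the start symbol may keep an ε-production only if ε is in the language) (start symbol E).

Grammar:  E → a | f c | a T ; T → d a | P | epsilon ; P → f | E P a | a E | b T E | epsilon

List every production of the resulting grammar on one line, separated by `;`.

Nullable set = {P, T}.
ε ∉ L(G), so no ε-production is kept.
For each production, add variants omitting each subset of nullable occurrences: P → E P a gives E P a | E a. P → b T E gives b T E | b E.

E → a | f c | a T; T → d a | P; P → f | E P a | E a | a E | b T E | b E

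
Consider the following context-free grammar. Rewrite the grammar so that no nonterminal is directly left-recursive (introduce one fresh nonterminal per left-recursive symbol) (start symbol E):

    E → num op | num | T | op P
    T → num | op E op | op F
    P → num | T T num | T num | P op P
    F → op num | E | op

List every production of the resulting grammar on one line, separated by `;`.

E → num op | num | T | op P; T → num | op E op | op F; P → num P' | T T num P' | T num P'; F → op num | E | op; P' → op P P' | ε

Left recursion appears on P.
For P: α = {op P}, β = {num, T T num, T num}. Rewrite as P → β P' and P' → α P' | ε.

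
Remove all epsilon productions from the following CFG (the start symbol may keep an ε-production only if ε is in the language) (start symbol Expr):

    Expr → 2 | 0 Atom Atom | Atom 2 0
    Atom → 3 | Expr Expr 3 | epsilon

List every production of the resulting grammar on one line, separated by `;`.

Nullable nonterminals: {Atom}.
ε ∉ L(G), so no ε-production is kept.
For each production, add variants omitting each subset of nullable occurrences: Expr → 0 Atom Atom gives 0 Atom Atom | 0 Atom | 0. Expr → Atom 2 0 gives Atom 2 0 | 2 0.

Expr → 2 | 0 Atom Atom | 0 Atom | 0 | Atom 2 0 | 2 0; Atom → 3 | Expr Expr 3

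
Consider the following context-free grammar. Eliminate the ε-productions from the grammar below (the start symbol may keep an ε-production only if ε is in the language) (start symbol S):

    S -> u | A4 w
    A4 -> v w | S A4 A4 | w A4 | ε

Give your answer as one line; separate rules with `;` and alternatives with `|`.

S -> u | A4 w | w; A4 -> v w | S A4 A4 | S A4 | S | w A4 | w

Nullable set = {A4}.
ε ∉ L(G), so no ε-production is kept.
Add the nullable-subset variants: S → A4 w gives A4 w | w. A4 → S A4 A4 gives S A4 A4 | S A4 | S. A4 → w A4 gives w A4 | w.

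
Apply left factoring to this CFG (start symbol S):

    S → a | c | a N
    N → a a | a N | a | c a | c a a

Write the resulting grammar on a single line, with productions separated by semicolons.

S has alternatives sharing prefix 'a': factor to S → a S' with S' → ε | N.
N has alternatives sharing prefix 'a': factor to N → a N' with N' → a | N | ε.
N has alternatives sharing prefix 'c a': factor to N → c a N'' with N'' → ε | a.

S → c | a S'; N → a N' | c a N''; S' → ε | N; N' → a | N | ε; N'' → ε | a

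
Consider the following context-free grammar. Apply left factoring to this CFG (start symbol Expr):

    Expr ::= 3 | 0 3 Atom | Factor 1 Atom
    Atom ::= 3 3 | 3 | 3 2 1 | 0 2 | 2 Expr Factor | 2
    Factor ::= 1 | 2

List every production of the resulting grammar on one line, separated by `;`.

Atom has alternatives sharing prefix '3': factor to Atom → 3 Atom1 with Atom1 → 3 | ε | 2 1.
Atom has alternatives sharing prefix '2': factor to Atom → 2 Atom2 with Atom2 → Expr Factor | ε.

Expr ::= 3 | 0 3 Atom | Factor 1 Atom; Atom ::= 0 2 | 3 Atom1 | 2 Atom2; Factor ::= 1 | 2; Atom1 ::= 3 | eps | 2 1; Atom2 ::= Expr Factor | eps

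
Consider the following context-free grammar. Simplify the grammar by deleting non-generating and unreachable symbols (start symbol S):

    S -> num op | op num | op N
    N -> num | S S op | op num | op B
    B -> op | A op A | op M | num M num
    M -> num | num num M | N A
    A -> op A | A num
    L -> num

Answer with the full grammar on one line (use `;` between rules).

Generating nonterminals: {B, L, M, N, S}.
Reachable from S after that: {B, M, N, S}.
Removed useless symbols: {A, L} and every production mentioning them.

S -> num op | op num | op N; N -> num | S S op | op num | op B; B -> op | op M | num M num; M -> num | num num M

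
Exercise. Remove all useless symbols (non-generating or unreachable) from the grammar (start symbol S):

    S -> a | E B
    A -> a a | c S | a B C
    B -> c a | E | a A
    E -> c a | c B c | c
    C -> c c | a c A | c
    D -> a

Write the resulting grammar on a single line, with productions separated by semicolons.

S -> a | E B; A -> a a | c S | a B C; B -> c a | E | a A; E -> c a | c B c | c; C -> c c | a c A | c

Generating nonterminals: {A, B, C, D, E, S}.
Reachable from S after that: {A, B, C, E, S}.
Removed useless symbols: {D} and every production mentioning them.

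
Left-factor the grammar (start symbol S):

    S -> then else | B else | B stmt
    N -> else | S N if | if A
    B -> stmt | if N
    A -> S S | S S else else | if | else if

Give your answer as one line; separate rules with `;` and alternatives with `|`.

S -> then else | B S'; N -> else | S N if | if A; B -> stmt | if N; A -> if | else if | S S A'; S' -> else | stmt; A' -> epsilon | else else

S has alternatives sharing prefix 'B': factor to S → B S' with S' → else | stmt.
A has alternatives sharing prefix 'S S': factor to A → S S A' with A' → ε | else else.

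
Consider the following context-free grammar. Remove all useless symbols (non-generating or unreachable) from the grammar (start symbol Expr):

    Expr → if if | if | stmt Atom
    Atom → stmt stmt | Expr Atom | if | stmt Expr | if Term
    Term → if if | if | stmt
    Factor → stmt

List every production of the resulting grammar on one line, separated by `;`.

Expr → if if | if | stmt Atom; Atom → stmt stmt | Expr Atom | if | stmt Expr | if Term; Term → if if | if | stmt

Generating nonterminals: {Atom, Expr, Factor, Term}.
Reachable from Expr after that: {Atom, Expr, Term}.
Removed useless symbols: {Factor} and every production mentioning them.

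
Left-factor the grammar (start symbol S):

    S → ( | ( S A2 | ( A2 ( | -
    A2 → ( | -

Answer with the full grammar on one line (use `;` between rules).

S → - | ( S'; A2 → ( | -; S' → ε | S A2 | A2 (

S has alternatives sharing prefix '(': factor to S → ( S' with S' → ε | S A2 | A2 (.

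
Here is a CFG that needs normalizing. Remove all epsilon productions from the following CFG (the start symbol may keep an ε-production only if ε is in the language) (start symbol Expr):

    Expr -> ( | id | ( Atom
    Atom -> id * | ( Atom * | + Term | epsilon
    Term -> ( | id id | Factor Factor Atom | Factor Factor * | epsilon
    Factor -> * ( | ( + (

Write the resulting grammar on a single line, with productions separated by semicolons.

Expr -> ( | id | ( Atom; Atom -> id * | ( Atom * | ( * | + Term | +; Term -> ( | id id | Factor Factor Atom | Factor Factor | Factor Factor *; Factor -> * ( | ( + (

The nullable symbols are {Atom, Term}.
ε ∉ L(G), so no ε-production is kept.
For each production, add variants omitting each subset of nullable occurrences: Atom → ( Atom * gives ( Atom * | ( *. Atom → + Term gives + Term | +. Term → Factor Factor Atom gives Factor Factor Atom | Factor Factor.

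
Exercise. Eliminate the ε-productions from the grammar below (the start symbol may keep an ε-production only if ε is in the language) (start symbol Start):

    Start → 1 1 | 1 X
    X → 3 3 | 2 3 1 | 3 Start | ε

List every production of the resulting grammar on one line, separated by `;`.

Start → 1 1 | 1 X | 1; X → 3 3 | 2 3 1 | 3 Start

The nullable symbols are {X}.
ε ∉ L(G), so no ε-production is kept.
For each production, add variants omitting each subset of nullable occurrences: Start → 1 X gives 1 X | 1.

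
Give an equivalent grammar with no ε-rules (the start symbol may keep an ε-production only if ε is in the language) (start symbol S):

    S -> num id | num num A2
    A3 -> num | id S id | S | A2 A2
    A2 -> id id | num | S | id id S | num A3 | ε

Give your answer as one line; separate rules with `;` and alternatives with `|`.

S -> num id | num num A2 | num num; A3 -> num | id S id | S | A2 A2 | A2; A2 -> id id | num | S | id id S | num A3

Nullable set = {A2, A3}.
ε ∉ L(G), so no ε-production is kept.
Expand every rule over subsets of its nullable positions: S → num num A2 gives num num A2 | num num. A3 → A2 A2 gives A2 A2 | A2.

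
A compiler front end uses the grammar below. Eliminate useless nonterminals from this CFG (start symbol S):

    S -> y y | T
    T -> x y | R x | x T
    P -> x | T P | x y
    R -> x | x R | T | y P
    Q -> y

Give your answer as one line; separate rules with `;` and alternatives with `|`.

Generating nonterminals: {P, Q, R, S, T}.
Reachable from S after that: {P, R, S, T}.
Removed useless symbols: {Q} and every production mentioning them.

S -> y y | T; T -> x y | R x | x T; P -> x | T P | x y; R -> x | x R | T | y P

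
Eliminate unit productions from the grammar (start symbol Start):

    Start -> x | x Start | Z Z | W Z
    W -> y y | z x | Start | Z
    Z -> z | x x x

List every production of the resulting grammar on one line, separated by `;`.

Unit pairs: W ⇒* {Start, Z}.
For every A with A ⇒* B via unit rules, add B's non-unit alternatives to A; then delete every rule of the form X → Y.

Start -> x | x Start | Z Z | W Z; W -> z | x x x | x | x Start | Z Z | W Z | y y | z x; Z -> z | x x x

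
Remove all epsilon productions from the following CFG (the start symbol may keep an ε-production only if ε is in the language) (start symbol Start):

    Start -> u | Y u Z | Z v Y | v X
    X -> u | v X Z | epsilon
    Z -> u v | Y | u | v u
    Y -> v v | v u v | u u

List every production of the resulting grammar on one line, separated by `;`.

Start -> u | Y u Z | Z v Y | v X | v; X -> u | v X Z | v Z; Z -> u v | Y | u | v u; Y -> v v | v u v | u u

Nullable nonterminals: {X}.
ε ∉ L(G), so no ε-production is kept.
For each production, add variants omitting each subset of nullable occurrences: Start → v X gives v X | v. X → v X Z gives v X Z | v Z.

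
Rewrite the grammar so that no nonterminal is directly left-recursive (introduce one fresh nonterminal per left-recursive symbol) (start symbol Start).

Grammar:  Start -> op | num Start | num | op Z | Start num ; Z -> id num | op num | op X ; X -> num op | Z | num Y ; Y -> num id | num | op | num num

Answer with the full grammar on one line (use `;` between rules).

Directly left-recursive nonterminal: Start.
For Start: α = {num}, β = {op, num Start, num, op Z}. Rewrite as Start → β Start1 and Start1 → α Start1 | ε.

Start -> op Start1 | num Start Start1 | num Start1 | op Z Start1; Z -> id num | op num | op X; X -> num op | Z | num Y; Y -> num id | num | op | num num; Start1 -> num Start1 | epsilon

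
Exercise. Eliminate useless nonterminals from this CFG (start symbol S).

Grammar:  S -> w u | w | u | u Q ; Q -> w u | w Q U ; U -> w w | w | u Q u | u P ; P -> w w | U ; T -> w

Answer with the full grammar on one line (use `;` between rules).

S -> w u | w | u | u Q; Q -> w u | w Q U; U -> w w | w | u Q u | u P; P -> w w | U

Generating nonterminals: {P, Q, S, T, U}.
Reachable from S after that: {P, Q, S, U}.
Removed useless symbols: {T} and every production mentioning them.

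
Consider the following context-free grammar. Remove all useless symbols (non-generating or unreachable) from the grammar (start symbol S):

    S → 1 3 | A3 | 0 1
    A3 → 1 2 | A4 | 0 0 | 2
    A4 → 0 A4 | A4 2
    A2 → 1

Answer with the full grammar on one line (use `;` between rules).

Generating nonterminals: {A2, A3, S}.
Reachable from S after that: {A3, S}.
Removed useless symbols: {A2, A4} and every production mentioning them.

S → 1 3 | A3 | 0 1; A3 → 1 2 | 0 0 | 2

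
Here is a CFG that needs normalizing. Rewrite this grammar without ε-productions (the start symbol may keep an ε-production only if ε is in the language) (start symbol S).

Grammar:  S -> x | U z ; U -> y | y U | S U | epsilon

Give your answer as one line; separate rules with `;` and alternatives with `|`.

S -> x | U z | z; U -> y | y U | S U | S

Nullable set = {U}.
ε ∉ L(G), so no ε-production is kept.
Add the nullable-subset variants: S → U z gives U z | z. U → S U gives S U | S.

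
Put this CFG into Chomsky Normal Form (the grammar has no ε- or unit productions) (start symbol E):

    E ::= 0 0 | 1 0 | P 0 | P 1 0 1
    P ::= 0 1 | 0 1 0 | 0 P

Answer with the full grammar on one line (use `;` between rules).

Introduce a nonterminal for each terminal appearing in a rule of length ≥ 2: X1 → 0, X2 → 1.
Binarize each right-hand side of length ≥ 3 by chaining fresh nonterminals (Y1, Y2, …): affected rules were E → P X2 X1 X2; P → X1 X2 X1.

E ::= X1 X1 | X2 X1 | P X1 | P Y1; P ::= X1 X2 | X1 Y3 | X1 P; X1 ::= 0; X2 ::= 1; Y1 ::= X2 Y2; Y2 ::= X1 X2; Y3 ::= X2 X1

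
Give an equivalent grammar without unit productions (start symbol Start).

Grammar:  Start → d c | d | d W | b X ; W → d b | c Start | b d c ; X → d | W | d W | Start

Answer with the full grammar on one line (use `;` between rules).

Unit pairs: X ⇒* {Start, W}.
Replace each nonterminal's rules with the union of the non-unit rules of every nonterminal it unit-derives.

Start → d c | d | d W | b X; W → d b | c Start | b d c; X → d c | d | d W | b X | d b | c Start | b d c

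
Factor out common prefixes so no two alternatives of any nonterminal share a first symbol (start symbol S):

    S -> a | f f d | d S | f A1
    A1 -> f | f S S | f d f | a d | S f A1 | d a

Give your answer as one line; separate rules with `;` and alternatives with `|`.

S has alternatives sharing prefix 'f': factor to S → f S' with S' → f d | A1.
A1 has alternatives sharing prefix 'f': factor to A1 → f A1' with A1' → ε | S S | d f.

S -> a | d S | f S'; A1 -> a d | S f A1 | d a | f A1'; S' -> f d | A1; A1' -> ε | S S | d f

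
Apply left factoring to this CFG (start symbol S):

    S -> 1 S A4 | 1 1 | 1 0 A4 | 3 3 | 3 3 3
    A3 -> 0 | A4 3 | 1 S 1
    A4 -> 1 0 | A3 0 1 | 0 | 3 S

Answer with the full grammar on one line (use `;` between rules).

S has alternatives sharing prefix '1': factor to S → 1 S' with S' → S A4 | 1 | 0 A4.
S has alternatives sharing prefix '3 3': factor to S → 3 3 S'' with S'' → ε | 3.

S -> 1 S' | 3 3 S''; A3 -> 0 | A4 3 | 1 S 1; A4 -> 1 0 | A3 0 1 | 0 | 3 S; S' -> S A4 | 1 | 0 A4; S'' -> ε | 3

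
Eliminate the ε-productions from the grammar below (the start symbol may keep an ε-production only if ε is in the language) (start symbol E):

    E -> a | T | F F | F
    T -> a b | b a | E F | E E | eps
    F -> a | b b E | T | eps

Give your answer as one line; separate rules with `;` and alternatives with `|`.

Nullable nonterminals: {E, F, T}.
ε ∈ L(G) since E is nullable, so keep E → ε.
For each production, add variants omitting each subset of nullable occurrences: E → F F gives F F | F. T → E F gives E F | E | F. F → b b E gives b b E | b b.

E -> a | T | F F | F | eps; T -> a b | b a | E F | E | F | E E; F -> a | b b E | b b | T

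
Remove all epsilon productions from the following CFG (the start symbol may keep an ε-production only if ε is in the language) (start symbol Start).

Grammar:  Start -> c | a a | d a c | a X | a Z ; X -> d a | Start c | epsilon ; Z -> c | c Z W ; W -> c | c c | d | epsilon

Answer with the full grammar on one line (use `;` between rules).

Start -> c | a a | d a c | a X | a | a Z; X -> d a | Start c; Z -> c | c Z W | c Z; W -> c | c c | d

The nullable symbols are {W, X}.
ε ∉ L(G), so no ε-production is kept.
Expand every rule over subsets of its nullable positions: Start → a X gives a X | a. Z → c Z W gives c Z W | c Z.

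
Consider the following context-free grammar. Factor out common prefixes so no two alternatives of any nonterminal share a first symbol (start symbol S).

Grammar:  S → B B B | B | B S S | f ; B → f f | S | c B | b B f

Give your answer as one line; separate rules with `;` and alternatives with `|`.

S → f | B S'; B → f f | S | c B | b B f; S' → B B | ε | S S

S has alternatives sharing prefix 'B': factor to S → B S' with S' → B B | ε | S S.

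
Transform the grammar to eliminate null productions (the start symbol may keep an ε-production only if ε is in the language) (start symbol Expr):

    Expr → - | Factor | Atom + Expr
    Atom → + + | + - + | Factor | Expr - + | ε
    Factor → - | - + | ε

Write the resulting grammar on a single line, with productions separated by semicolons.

Nullable nonterminals: {Atom, Expr, Factor}.
ε ∈ L(G) since Expr is nullable, so keep Expr → ε.
For each production, add variants omitting each subset of nullable occurrences: Expr → Atom + Expr gives Atom + Expr | Atom + | + Expr | +. Atom → Expr - + gives Expr - + | - +.

Expr → - | Factor | Atom + Expr | Atom + | + Expr | + | ε; Atom → + + | + - + | Factor | Expr - + | - +; Factor → - | - +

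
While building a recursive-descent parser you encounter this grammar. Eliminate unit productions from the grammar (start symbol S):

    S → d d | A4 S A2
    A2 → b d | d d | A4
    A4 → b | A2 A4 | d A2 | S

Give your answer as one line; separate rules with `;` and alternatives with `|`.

S → d d | A4 S A2; A2 → b | A2 A4 | d A2 | b d | d d | A4 S A2; A4 → b | A2 A4 | d A2 | d d | A4 S A2

Unit pairs: A2 ⇒* {A4, S}; A4 ⇒* {S}.
Replace each nonterminal's rules with the union of the non-unit rules of every nonterminal it unit-derives.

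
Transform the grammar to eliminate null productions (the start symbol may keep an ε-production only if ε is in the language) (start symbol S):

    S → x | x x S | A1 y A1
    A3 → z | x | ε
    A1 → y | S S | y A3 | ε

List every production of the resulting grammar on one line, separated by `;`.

Nullable set = {A1, A3}.
ε ∉ L(G), so no ε-production is kept.
Expand every rule over subsets of its nullable positions: S → A1 y A1 gives A1 y A1 | A1 y | y A1 | y.

S → x | x x S | A1 y A1 | A1 y | y A1 | y; A3 → z | x; A1 → y | S S | y A3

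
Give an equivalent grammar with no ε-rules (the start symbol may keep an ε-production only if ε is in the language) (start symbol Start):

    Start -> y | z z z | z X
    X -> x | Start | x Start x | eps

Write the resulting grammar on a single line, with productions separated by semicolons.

Start -> y | z z z | z X | z; X -> x | Start | x Start x

Nullable nonterminals: {X}.
ε ∉ L(G), so no ε-production is kept.
Add the nullable-subset variants: Start → z X gives z X | z.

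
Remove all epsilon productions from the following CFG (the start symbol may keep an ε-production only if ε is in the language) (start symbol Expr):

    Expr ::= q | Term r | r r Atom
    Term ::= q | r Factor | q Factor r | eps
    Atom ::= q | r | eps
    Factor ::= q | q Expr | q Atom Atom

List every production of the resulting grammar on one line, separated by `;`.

Nullable set = {Atom, Term}.
ε ∉ L(G), so no ε-production is kept.
Add the nullable-subset variants: Expr → Term r gives Term r | r. Expr → r r Atom gives r r Atom | r r. Factor → q Atom Atom gives q Atom Atom | q Atom.

Expr ::= q | Term r | r | r r Atom | r r; Term ::= q | r Factor | q Factor r; Atom ::= q | r; Factor ::= q | q Expr | q Atom Atom | q Atom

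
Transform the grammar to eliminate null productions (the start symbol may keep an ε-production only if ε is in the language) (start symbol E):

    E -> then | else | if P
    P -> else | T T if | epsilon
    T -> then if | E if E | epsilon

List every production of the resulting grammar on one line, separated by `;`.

E -> then | else | if P | if; P -> else | T T if | T if | if; T -> then if | E if E

The nullable symbols are {P, T}.
ε ∉ L(G), so no ε-production is kept.
Add the nullable-subset variants: E → if P gives if P | if. P → T T if gives T T if | T if | if.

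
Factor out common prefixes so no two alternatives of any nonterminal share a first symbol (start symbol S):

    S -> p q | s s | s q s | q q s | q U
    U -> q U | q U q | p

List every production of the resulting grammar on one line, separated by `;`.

S -> p q | s S' | q S''; U -> p | q U U'; S' -> s | q s; S'' -> q s | U; U' -> ε | q

S has alternatives sharing prefix 's': factor to S → s S' with S' → s | q s.
S has alternatives sharing prefix 'q': factor to S → q S'' with S'' → q s | U.
U has alternatives sharing prefix 'q U': factor to U → q U U' with U' → ε | q.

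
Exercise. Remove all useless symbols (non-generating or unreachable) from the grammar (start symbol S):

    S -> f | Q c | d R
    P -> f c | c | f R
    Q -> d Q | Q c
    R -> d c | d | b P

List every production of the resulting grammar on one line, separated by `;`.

S -> f | d R; P -> f c | c | f R; R -> d c | d | b P

Generating nonterminals: {P, R, S}.
Reachable from S after that: {P, R, S}.
Removed useless symbols: {Q} and every production mentioning them.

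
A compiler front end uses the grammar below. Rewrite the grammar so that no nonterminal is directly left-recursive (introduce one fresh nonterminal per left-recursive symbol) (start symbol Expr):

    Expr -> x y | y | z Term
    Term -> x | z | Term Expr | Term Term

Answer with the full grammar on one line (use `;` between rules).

Directly left-recursive nonterminal: Term.
For Term: α = {Expr, Term}, β = {x, z}. Rewrite as Term → β Term1 and Term1 → α Term1 | ε.

Expr -> x y | y | z Term; Term -> x Term1 | z Term1; Term1 -> Expr Term1 | Term Term1 | ε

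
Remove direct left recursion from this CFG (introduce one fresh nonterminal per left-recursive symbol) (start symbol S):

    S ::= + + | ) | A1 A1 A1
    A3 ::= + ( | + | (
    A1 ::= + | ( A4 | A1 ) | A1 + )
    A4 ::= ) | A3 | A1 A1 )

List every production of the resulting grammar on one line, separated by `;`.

A1 is directly left-recursive.
For A1: α = {), + )}, β = {+, ( A4}. Rewrite as A1 → β A1' and A1' → α A1' | ε.

S ::= + + | ) | A1 A1 A1; A3 ::= + ( | + | (; A1 ::= + A1' | ( A4 A1'; A4 ::= ) | A3 | A1 A1 ); A1' ::= ) A1' | + ) A1' | ε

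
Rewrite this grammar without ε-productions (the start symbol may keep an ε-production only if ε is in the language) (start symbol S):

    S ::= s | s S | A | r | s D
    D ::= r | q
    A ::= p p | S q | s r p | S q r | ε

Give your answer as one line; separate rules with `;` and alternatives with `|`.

The nullable symbols are {A, S}.
ε ∈ L(G) since S is nullable, so keep S → ε.
Add the nullable-subset variants: A → S q gives S q | q. A → S q r gives S q r | q r.

S ::= s | s S | A | r | s D | ε; D ::= r | q; A ::= p p | S q | q | s r p | S q r | q r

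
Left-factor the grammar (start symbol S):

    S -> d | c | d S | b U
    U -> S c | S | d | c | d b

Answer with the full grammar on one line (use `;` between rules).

S has alternatives sharing prefix 'd': factor to S → d S' with S' → ε | S.
U has alternatives sharing prefix 'S': factor to U → S U' with U' → c | ε.
U has alternatives sharing prefix 'd': factor to U → d U'' with U'' → ε | b.

S -> c | b U | d S'; U -> c | S U' | d U''; S' -> ε | S; U' -> c | ε; U'' -> ε | b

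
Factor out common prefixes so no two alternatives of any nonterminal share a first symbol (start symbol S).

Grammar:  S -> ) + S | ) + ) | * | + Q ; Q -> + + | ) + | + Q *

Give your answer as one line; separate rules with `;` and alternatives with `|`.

S has alternatives sharing prefix ') +': factor to S → ) + S' with S' → S | ).
Q has alternatives sharing prefix '+': factor to Q → + Q' with Q' → + | Q *.

S -> * | + Q | ) + S'; Q -> ) + | + Q'; S' -> S | ); Q' -> + | Q *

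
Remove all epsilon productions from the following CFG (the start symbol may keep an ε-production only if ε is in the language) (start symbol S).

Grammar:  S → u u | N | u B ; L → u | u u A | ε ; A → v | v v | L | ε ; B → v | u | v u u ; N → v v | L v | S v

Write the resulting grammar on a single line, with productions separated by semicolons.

Nullable nonterminals: {A, L}.
ε ∉ L(G), so no ε-production is kept.
Expand every rule over subsets of its nullable positions: L → u u A gives u u A | u u. N → L v gives L v | v.

S → u u | N | u B; L → u | u u A | u u; A → v | v v | L; B → v | u | v u u; N → v v | L v | v | S v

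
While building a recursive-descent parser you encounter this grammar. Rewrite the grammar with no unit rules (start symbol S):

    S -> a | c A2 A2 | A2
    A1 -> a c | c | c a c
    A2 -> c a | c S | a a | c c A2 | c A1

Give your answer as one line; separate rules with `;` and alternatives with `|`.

S -> c a | c S | a a | c c A2 | c A1 | a | c A2 A2; A1 -> a c | c | c a c; A2 -> c a | c S | a a | c c A2 | c A1

Unit pairs: S ⇒* {A2}.
For each unit pair (A, B), copy every non-unit production of B to A, then drop all unit productions.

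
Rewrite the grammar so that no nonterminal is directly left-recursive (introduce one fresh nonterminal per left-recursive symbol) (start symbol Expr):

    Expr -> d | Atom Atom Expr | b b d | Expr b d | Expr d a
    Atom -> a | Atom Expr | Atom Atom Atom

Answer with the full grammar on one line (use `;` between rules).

Expr -> d Expr1 | Atom Atom Expr Expr1 | b b d Expr1; Atom -> a Atom1; Expr1 -> b d Expr1 | d a Expr1 | eps; Atom1 -> Expr Atom1 | Atom Atom Atom1 | eps

Expr, Atom are directly left-recursive.
For Expr: α = {b d, d a}, β = {d, Atom Atom Expr, b b d}. Rewrite as Expr → β Expr1 and Expr1 → α Expr1 | ε.
For Atom: α = {Expr, Atom Atom}, β = {a}. Rewrite as Atom → β Atom1 and Atom1 → α Atom1 | ε.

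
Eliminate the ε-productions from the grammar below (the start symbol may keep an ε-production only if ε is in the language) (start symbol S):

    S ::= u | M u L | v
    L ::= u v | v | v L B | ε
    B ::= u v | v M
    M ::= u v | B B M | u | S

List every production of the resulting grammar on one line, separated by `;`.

S ::= u | M u L | M u | v; L ::= u v | v | v L B | v B; B ::= u v | v M; M ::= u v | B B M | u | S

The nullable symbols are {L}.
ε ∉ L(G), so no ε-production is kept.
Add the nullable-subset variants: S → M u L gives M u L | M u. L → v L B gives v L B | v B.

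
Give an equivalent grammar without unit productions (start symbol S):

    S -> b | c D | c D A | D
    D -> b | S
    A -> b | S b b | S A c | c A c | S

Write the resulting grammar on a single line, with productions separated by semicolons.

S -> b | c D | c D A; D -> b | c D | c D A; A -> b | c D | c D A | S b b | S A c | c A c

Unit pairs: A ⇒* {D, S}; D ⇒* {S}; S ⇒* {D}.
For every A with A ⇒* B via unit rules, add B's non-unit alternatives to A; then delete every rule of the form X → Y.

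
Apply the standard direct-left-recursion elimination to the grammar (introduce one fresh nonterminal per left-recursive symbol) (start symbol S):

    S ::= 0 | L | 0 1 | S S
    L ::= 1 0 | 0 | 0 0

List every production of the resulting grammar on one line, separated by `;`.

S is directly left-recursive.
For S: α = {S}, β = {0, L, 0 1}. Rewrite as S → β S' and S' → α S' | ε.

S ::= 0 S' | L S' | 0 1 S'; L ::= 1 0 | 0 | 0 0; S' ::= S S' | ε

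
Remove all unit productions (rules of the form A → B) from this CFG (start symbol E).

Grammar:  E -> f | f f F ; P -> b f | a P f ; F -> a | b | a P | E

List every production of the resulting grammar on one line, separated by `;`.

Unit pairs: F ⇒* {E}.
Replace each nonterminal's rules with the union of the non-unit rules of every nonterminal it unit-derives.

E -> f | f f F; P -> b f | a P f; F -> f | f f F | a | b | a P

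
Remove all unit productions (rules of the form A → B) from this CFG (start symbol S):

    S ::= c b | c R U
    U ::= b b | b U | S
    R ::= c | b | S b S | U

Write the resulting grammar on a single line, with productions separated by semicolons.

Unit pairs: R ⇒* {S, U}; U ⇒* {S}.
For every A with A ⇒* B via unit rules, add B's non-unit alternatives to A; then delete every rule of the form X → Y.

S ::= c b | c R U; U ::= b b | b U | c b | c R U; R ::= b b | b U | c b | c R U | c | b | S b S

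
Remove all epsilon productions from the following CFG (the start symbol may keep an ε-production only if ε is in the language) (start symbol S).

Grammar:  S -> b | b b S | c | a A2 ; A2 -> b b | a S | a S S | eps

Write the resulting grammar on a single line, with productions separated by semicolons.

The nullable symbols are {A2}.
ε ∉ L(G), so no ε-production is kept.
For each production, add variants omitting each subset of nullable occurrences: S → a A2 gives a A2 | a.

S -> b | b b S | c | a A2 | a; A2 -> b b | a S | a S S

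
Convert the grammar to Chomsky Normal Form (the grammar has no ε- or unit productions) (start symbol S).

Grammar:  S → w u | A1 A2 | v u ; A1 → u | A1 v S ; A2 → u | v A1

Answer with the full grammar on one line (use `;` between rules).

S → X1 X2 | A1 A2 | X3 X2; A1 → u | A1 Y1; A2 → u | X3 A1; X1 → w; X2 → u; X3 → v; Y1 → X3 S

Introduce a nonterminal for each terminal appearing in a rule of length ≥ 2: X1 → w, X2 → u, X3 → v.
Binarize each right-hand side of length ≥ 3 by chaining fresh nonterminals (Y1, Y2, …): affected rules were A1 → A1 X3 S.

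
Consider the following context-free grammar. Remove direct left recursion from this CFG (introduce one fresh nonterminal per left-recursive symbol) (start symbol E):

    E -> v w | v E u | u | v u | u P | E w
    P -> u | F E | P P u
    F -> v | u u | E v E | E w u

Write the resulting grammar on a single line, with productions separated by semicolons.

Left recursion appears on E, P.
For E: α = {w}, β = {v w, v E u, u, v u, u P}. Rewrite as E → β E' and E' → α E' | ε.
For P: α = {P u}, β = {u, F E}. Rewrite as P → β P' and P' → α P' | ε.

E -> v w E' | v E u E' | u E' | v u E' | u P E'; P -> u P' | F E P'; F -> v | u u | E v E | E w u; E' -> w E' | ε; P' -> P u P' | ε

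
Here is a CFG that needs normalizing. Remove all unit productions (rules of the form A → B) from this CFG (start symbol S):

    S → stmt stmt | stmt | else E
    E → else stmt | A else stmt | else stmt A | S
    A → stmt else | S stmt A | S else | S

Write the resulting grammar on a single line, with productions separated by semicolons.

Unit pairs: A ⇒* {S}; E ⇒* {S}.
For each unit pair (A, B), copy every non-unit production of B to A, then drop all unit productions.

S → stmt stmt | stmt | else E; E → else stmt | A else stmt | else stmt A | stmt stmt | stmt | else E; A → stmt stmt | stmt | else E | stmt else | S stmt A | S else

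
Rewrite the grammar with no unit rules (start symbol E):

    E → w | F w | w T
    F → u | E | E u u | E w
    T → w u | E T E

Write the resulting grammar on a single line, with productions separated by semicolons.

E → w | F w | w T; F → w | F w | w T | u | E u u | E w; T → w u | E T E

Unit pairs: F ⇒* {E}.
Replace each nonterminal's rules with the union of the non-unit rules of every nonterminal it unit-derives.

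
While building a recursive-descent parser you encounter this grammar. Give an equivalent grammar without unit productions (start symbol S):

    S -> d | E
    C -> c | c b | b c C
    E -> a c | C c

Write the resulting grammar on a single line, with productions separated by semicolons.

Unit pairs: S ⇒* {E}.
For each unit pair (A, B), copy every non-unit production of B to A, then drop all unit productions.

S -> a c | C c | d; C -> c | c b | b c C; E -> a c | C c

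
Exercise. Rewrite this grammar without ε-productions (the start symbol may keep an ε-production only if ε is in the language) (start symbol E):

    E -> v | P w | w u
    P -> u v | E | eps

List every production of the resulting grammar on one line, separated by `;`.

Nullable set = {P}.
ε ∉ L(G), so no ε-production is kept.
For each production, add variants omitting each subset of nullable occurrences: E → P w gives P w | w.

E -> v | P w | w | w u; P -> u v | E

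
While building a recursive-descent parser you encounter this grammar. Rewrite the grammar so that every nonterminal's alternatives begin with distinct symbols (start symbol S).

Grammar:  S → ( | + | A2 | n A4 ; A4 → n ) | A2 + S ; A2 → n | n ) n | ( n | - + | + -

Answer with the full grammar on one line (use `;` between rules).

A2 has alternatives sharing prefix 'n': factor to A2 → n A2' with A2' → ε | ) n.

S → ( | + | A2 | n A4; A4 → n ) | A2 + S; A2 → ( n | - + | + - | n A2'; A2' → ε | ) n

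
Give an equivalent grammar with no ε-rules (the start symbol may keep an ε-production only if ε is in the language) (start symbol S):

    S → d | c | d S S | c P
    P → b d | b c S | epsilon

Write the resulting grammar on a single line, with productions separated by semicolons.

The nullable symbols are {P}.
ε ∉ L(G), so no ε-production is kept.

S → d | c | d S S | c P; P → b d | b c S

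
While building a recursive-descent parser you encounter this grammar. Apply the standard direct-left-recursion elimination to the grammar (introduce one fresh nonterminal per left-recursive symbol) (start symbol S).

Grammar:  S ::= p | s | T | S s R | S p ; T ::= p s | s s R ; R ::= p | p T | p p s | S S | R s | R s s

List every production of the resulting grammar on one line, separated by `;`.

Left recursion appears on S, R.
For S: α = {s R, p}, β = {p, s, T}. Rewrite as S → β S' and S' → α S' | ε.
For R: α = {s, s s}, β = {p, p T, p p s, S S}. Rewrite as R → β R' and R' → α R' | ε.

S ::= p S' | s S' | T S'; T ::= p s | s s R; R ::= p R' | p T R' | p p s R' | S S R'; S' ::= s R S' | p S' | eps; R' ::= s R' | s s R' | eps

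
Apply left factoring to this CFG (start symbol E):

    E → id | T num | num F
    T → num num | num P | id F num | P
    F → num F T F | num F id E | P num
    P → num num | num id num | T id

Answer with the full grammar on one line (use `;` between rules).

E → id | T num | num F; T → id F num | P | num T'; F → P num | num F F'; P → T id | num P'; T' → num | P; F' → T F | id E; P' → num | id num

T has alternatives sharing prefix 'num': factor to T → num T' with T' → num | P.
F has alternatives sharing prefix 'num F': factor to F → num F F' with F' → T F | id E.
P has alternatives sharing prefix 'num': factor to P → num P' with P' → num | id num.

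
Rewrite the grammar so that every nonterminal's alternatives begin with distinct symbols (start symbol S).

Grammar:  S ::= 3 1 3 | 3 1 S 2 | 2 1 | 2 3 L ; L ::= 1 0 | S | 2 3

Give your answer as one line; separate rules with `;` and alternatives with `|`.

S ::= 3 1 S' | 2 S''; L ::= 1 0 | S | 2 3; S' ::= 3 | S 2; S'' ::= 1 | 3 L

S has alternatives sharing prefix '3 1': factor to S → 3 1 S' with S' → 3 | S 2.
S has alternatives sharing prefix '2': factor to S → 2 S'' with S'' → 1 | 3 L.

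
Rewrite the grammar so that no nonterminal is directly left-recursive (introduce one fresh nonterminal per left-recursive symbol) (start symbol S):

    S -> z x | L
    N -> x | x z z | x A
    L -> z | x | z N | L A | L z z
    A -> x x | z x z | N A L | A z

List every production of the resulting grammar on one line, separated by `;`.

S -> z x | L; N -> x | x z z | x A; L -> z L' | x L' | z N L'; A -> x x A' | z x z A' | N A L A'; L' -> A L' | z z L' | ε; A' -> z A' | ε

Directly left-recursive nonterminals: L, A.
For L: α = {A, z z}, β = {z, x, z N}. Rewrite as L → β L' and L' → α L' | ε.
For A: α = {z}, β = {x x, z x z, N A L}. Rewrite as A → β A' and A' → α A' | ε.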